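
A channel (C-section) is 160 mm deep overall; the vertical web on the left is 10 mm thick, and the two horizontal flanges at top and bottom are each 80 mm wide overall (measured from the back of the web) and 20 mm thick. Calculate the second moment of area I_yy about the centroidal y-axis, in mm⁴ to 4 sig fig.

I_yy ≈ 2.786 × 10⁶ mm⁴

Treat the section as a set of non-overlapping primitives; coordinates are from the bounding-box lower-left.
Web: 10 × 160, A = 1 600 mm², x = 5 mm, Ī = 13333.3 mm⁴.
Top flange (beyond web): 70 × 20, A = 1 400 mm², x = 45 mm, Ī = 571 667 mm⁴.
Bottom flange (beyond web): 70 × 20, A = 1 400 mm², x = 45 mm, Ī = 571 667 mm⁴.
Centroid: x̄ = ΣA·x / ΣA = 30.4545 mm.
Transfer each piece to the centroidal y-axis using Ī + A·d² with d = x − 30.4545:
  web: d = -25.4545 mm → contributes +1 050 028 mm⁴
  top flange (beyond web): d = 14.5455 mm → contributes +867 865 mm⁴
  bottom flange (beyond web): d = 14.5455 mm → contributes +867 865 mm⁴
Total I = 2 785 758 mm⁴.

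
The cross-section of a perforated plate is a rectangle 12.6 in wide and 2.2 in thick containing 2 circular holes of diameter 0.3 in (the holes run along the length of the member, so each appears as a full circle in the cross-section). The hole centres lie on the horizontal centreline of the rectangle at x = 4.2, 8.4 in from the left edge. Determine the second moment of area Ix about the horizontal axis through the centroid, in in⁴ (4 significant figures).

Decompose the section into non-overlapping parts with the origin at the bottom-left of its bounding rectangle.
Plate: 12.6 × 2.2, A = 27.72 in², y = 1.1 in, Ī = 11.1804 in⁴.
Hole 1 (subtracted): ⌀0.3, A = 0.0706858 in², y = 1.1 in, Ī = 0.000397608 in⁴.
Hole 2 (subtracted): ⌀0.3, A = 0.0706858 in², y = 1.1 in, Ī = 0.000397608 in⁴.
By symmetry the centroid is at mid-height, ȳ = 1.1 in.
All pieces are centred on the horizontal axis through the centroid, so I = ΣĪ (holes subtracted) = 11.1796 in⁴.

Ix ≈ 11.18 in⁴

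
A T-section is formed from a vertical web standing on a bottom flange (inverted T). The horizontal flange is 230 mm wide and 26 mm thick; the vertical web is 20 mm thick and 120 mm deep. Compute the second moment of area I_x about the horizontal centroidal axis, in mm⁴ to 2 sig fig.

Decompose the section into non-overlapping parts with the origin at the bottom-left of its bounding rectangle.
Flange: 230 × 26, A = 5 980 mm², y = 13 mm, Ī = 336 873 mm⁴.
Web: 20 × 120, A = 2 400 mm², y = 86 mm, Ī = 2 880 000 mm⁴.
Centroid: ȳ = ΣA·y / ΣA = 33.91 mm.
Transfer each piece to the horizontal centroidal axis using Ī + A·d² with d = y − 33.91:
  flange: d = -20.91 mm → contributes +2 950 727 mm⁴
  web: d = 52.09 mm → contributes +9 392 853 mm⁴
Total I = 12 343 581 mm⁴.

I_x ≈ 1.2 × 10⁷ mm⁴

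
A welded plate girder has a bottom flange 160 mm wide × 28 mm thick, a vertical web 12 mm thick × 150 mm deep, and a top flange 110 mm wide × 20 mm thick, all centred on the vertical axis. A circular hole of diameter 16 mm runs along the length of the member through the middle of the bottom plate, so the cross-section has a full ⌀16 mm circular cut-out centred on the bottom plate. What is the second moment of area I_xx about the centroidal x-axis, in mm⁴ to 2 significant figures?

Decompose the section into non-overlapping parts with the origin at the bottom-left of its bounding rectangle.
Bottom plate: 160 × 28, A = 4 480 mm², y = 14 mm, Ī = 292 693 mm⁴.
Web plate: 12 × 150, A = 1 800 mm², y = 103 mm, Ī = 3 375 000 mm⁴.
Top plate: 110 × 20, A = 2 200 mm², y = 188 mm, Ī = 73 333 mm⁴.
Hole (subtracted): ⌀16, A = 201.1 mm², y = 14 mm, Ī = 3 217 mm⁴.
Centroid: ȳ = ΣA·y / ΣA = 79.59 mm.
Transfer each piece to the centroidal x-axis using Ī + A·d² with d = y − 79.59:
  bottom plate: d = -65.59 mm → contributes +19 564 765 mm⁴
  web plate: d = 23.41 mm → contributes +4 361 609 mm⁴
  top plate: d = 108.4 mm → contributes +25 930 231 mm⁴
  hole: d = -65.59 mm → contributes −868 146 mm⁴
Total I = 48 988 459 mm⁴.

I_xx ≈ 4.9 × 10⁷ mm⁴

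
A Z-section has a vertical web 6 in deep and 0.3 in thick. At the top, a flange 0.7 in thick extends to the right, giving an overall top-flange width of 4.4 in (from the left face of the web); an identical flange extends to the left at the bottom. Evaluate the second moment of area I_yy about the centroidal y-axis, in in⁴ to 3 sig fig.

Decompose the section into non-overlapping parts with the origin at the bottom-left of its bounding rectangle.
Web: 0.3 × 6, A = 1.8 in², x = 4.25 in, Ī = 0.0135 in⁴.
Top flange (beyond web): 4.1 × 0.7, A = 2.87 in², x = 6.45 in, Ī = 4.0204 in⁴.
Bottom flange (beyond web): 4.1 × 0.7, A = 2.87 in², x = 2.05 in, Ī = 4.0204 in⁴.
Centroid: x̄ = ΣA·x / ΣA = 4.25 in.
Transfer each piece to the centroidal y-axis using Ī + A·d² with d = x − 4.25:
  web: d = 0 in → contributes +0.0135 in⁴
  top flange (beyond web): d = 2.2 in → contributes +17.911 in⁴
  bottom flange (beyond web): d = -2.2 in → contributes +17.911 in⁴
Total I = 35.836 in⁴.

I_yy ≈ 35.8 in⁴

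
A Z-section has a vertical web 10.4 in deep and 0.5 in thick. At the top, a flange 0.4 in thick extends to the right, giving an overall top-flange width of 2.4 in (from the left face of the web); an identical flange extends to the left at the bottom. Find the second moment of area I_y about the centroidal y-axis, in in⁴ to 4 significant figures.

I_y ≈ 2.754 in⁴

Split into non-overlapping primitives; take the origin at the lower-left of the bounding box.
Web: 0.5 × 10.4, A = 5.2 in², x = 2.15 in, Ī = 0.108333 in⁴.
Top flange (beyond web): 1.9 × 0.4, A = 0.76 in², x = 3.35 in, Ī = 0.228633 in⁴.
Bottom flange (beyond web): 1.9 × 0.4, A = 0.76 in², x = 0.95 in, Ī = 0.228633 in⁴.
Centroid: x̄ = ΣA·x / ΣA = 2.15 in.
Transfer each piece to the centroidal y-axis using Ī + A·d² with d = x − 2.15:
  web: d = 0 in → contributes +0.108333 in⁴
  top flange (beyond web): d = 1.2 in → contributes +1.32303 in⁴
  bottom flange (beyond web): d = -1.2 in → contributes +1.32303 in⁴
Total I = 2.7544 in⁴.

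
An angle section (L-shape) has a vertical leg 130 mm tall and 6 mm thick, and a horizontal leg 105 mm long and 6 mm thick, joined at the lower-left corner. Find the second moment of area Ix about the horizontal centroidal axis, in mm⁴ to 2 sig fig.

Ix ≈ 2.4 × 10⁶ mm⁴

Decompose the section into non-overlapping parts with the origin at the bottom-left of its bounding rectangle.
Vertical leg: 6 × 130, A = 780 mm², y = 65 mm, Ī = 1 098 500 mm⁴.
Horizontal leg (remainder): 99 × 6, A = 594 mm², y = 3 mm, Ī = 1 782 mm⁴.
Centroid: ȳ = ΣA·y / ΣA = 38.2 mm.
Transfer each piece to the horizontal centroidal axis using Ī + A·d² with d = y − 38.2:
  vertical leg: d = 26.8 mm → contributes +1 658 873 mm⁴
  horizontal leg (remainder): d = -35.2 mm → contributes +737 626 mm⁴
Total I = 2 396 499 mm⁴.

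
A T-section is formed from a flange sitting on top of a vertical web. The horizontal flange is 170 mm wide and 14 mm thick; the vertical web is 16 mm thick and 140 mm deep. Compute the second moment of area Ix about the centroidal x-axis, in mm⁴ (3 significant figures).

Ix ≈ 1.05 × 10⁷ mm⁴

Treat the section as a set of non-overlapping primitives; coordinates are from the bounding-box lower-left.
Flange: 170 × 14, A = 2 380 mm², y = 147 mm, Ī = 38 873 mm⁴.
Web: 16 × 140, A = 2 240 mm², y = 70 mm, Ī = 3 658 667 mm⁴.
Centroid: ȳ = ΣA·y / ΣA = 109.67 mm.
Transfer each piece to the centroidal x-axis using Ī + A·d² with d = y − 109.67:
  flange: d = 37.333 mm → contributes +3 356 064 mm⁴
  web: d = -39.667 mm → contributes +7 183 182 mm⁴
Total I = 10 539 247 mm⁴.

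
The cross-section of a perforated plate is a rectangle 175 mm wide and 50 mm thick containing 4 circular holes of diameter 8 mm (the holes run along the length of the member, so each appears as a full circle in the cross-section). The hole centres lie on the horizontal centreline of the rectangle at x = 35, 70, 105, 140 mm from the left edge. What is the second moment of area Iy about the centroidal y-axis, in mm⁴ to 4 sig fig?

Break the section into simple shapes (no overlaps), measuring from the bottom-left corner of the bounding box.
Plate: 175 × 50, A = 8 750 mm², x = 87.5 mm, Ī = 22 330 729 mm⁴.
Hole 1 (subtracted): ⌀8, A = 50.2655 mm², x = 35 mm, Ī = 201.062 mm⁴.
Hole 2 (subtracted): ⌀8, A = 50.2655 mm², x = 70 mm, Ī = 201.062 mm⁴.
Hole 3 (subtracted): ⌀8, A = 50.2655 mm², x = 105 mm, Ī = 201.062 mm⁴.
Hole 4 (subtracted): ⌀8, A = 50.2655 mm², x = 140 mm, Ī = 201.062 mm⁴.
By symmetry the centroid is at mid-width, x̄ = 87.5 mm.
Transfer each piece to the centroidal y-axis using Ī + A·d² with d = x − 87.5:
  plate: d = 0 mm → contributes +22 330 729 mm⁴
  hole 1: d = -52.5 mm → contributes −138 745 mm⁴
  hole 2: d = -17.5 mm → contributes −15594.9 mm⁴
  hole 3: d = 17.5 mm → contributes −15594.9 mm⁴
  hole 4: d = 52.5 mm → contributes −138 745 mm⁴
Total I = 22 022 049 mm⁴.

Iy ≈ 2.202 × 10⁷ mm⁴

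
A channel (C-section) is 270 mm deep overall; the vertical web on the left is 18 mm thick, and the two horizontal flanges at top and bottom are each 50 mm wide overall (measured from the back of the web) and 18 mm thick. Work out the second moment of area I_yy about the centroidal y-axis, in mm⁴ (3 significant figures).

I_yy ≈ 8.12 × 10⁵ mm⁴

Treat the section as a set of non-overlapping primitives; coordinates are from the bounding-box lower-left.
Web: 18 × 270, A = 4 860 mm², x = 9 mm, Ī = 131 220 mm⁴.
Top flange (beyond web): 32 × 18, A = 576 mm², x = 34 mm, Ī = 49 152 mm⁴.
Bottom flange (beyond web): 32 × 18, A = 576 mm², x = 34 mm, Ī = 49 152 mm⁴.
Centroid: x̄ = ΣA·x / ΣA = 13.79 mm.
Transfer each piece to the centroidal y-axis using Ī + A·d² with d = x − 13.79:
  web: d = -4.7904 mm → contributes +242 748 mm⁴
  top flange (beyond web): d = 20.21 mm → contributes +284 406 mm⁴
  bottom flange (beyond web): d = 20.21 mm → contributes +284 406 mm⁴
Total I = 811 560 mm⁴.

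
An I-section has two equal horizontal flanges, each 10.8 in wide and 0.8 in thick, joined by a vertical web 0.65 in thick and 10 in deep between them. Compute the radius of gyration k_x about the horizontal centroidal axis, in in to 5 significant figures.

Treat the section as a set of non-overlapping primitives; coordinates are from the bounding-box lower-left.
Bottom flange: 10.8 × 0.8, A = 8.64 in², y = 0.4 in, Ī = 0.4608 in⁴.
Web: 0.65 × 10, A = 6.5 in², y = 5.8 in, Ī = 54.16667 in⁴.
Top flange: 10.8 × 0.8, A = 8.64 in², y = 11.2 in, Ī = 0.4608 in⁴.
By symmetry the centroid is at mid-height, ȳ = 5.8 in.
Transfer each piece to the horizontal centroidal axis using Ī + A·d² with d = y − 5.8:
  bottom flange: d = -5.4 in → contributes +252.4032 in⁴
  web: d = 0 in → contributes +54.16667 in⁴
  top flange: d = 5.4 in → contributes +252.4032 in⁴
Total I = 558.9731 in⁴.
Radius of gyration: k = √(I/A) = √(558.9731 / 23.78) = 4.8483 in.

k_x ≈ 4.8483 in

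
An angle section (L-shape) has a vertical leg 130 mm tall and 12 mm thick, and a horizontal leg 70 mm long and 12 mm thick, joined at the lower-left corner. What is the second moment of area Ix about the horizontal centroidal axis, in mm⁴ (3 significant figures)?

Split into non-overlapping primitives; take the origin at the lower-left of the bounding box.
Vertical leg: 12 × 130, A = 1 560 mm², y = 65 mm, Ī = 2 197 000 mm⁴.
Horizontal leg (remainder): 58 × 12, A = 696 mm², y = 6 mm, Ī = 8 352 mm⁴.
Centroid: ȳ = ΣA·y / ΣA = 46.798 mm.
Transfer each piece to the horizontal centroidal axis using Ī + A·d² with d = y − 46.798:
  vertical leg: d = 18.202 mm → contributes +2 713 855 mm⁴
  horizontal leg (remainder): d = -40.798 mm → contributes +1 166 821 mm⁴
Total I = 3 880 676 mm⁴.

Ix ≈ 3.88 × 10⁶ mm⁴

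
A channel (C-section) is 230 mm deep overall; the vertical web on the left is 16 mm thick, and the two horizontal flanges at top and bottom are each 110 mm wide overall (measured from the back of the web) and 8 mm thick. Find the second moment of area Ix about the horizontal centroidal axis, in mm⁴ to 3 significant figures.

Decompose the section into non-overlapping parts with the origin at the bottom-left of its bounding rectangle.
Web: 16 × 230, A = 3 680 mm², y = 115 mm, Ī = 16 222 667 mm⁴.
Top flange (beyond web): 94 × 8, A = 752 mm², y = 226 mm, Ī = 4010.7 mm⁴.
Bottom flange (beyond web): 94 × 8, A = 752 mm², y = 4 mm, Ī = 4010.7 mm⁴.
By symmetry the centroid is at mid-height, ȳ = 115 mm.
Transfer each piece to the horizontal centroidal axis using Ī + A·d² with d = y − 115:
  web: d = 0 mm → contributes +16 222 667 mm⁴
  top flange (beyond web): d = 111 mm → contributes +9 269 403 mm⁴
  bottom flange (beyond web): d = -111 mm → contributes +9 269 403 mm⁴
Total I = 34 761 472 mm⁴.

Ix ≈ 3.48 × 10⁷ mm⁴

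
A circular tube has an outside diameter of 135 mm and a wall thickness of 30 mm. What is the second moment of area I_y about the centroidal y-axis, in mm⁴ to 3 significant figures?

Break the section into simple shapes (no overlaps), measuring from the bottom-left corner of the bounding box.
Outer circle: ⌀135, A = 14 314 mm², x = 67.5 mm, Ī = 16 304 406 mm⁴.
Bore (subtracted): ⌀75, A = 4417.9 mm², x = 67.5 mm, Ī = 1 553 156 mm⁴.
By symmetry the centroid is at mid-width, x̄ = 67.5 mm.
All pieces are centred on the centroidal y-axis, so I = ΣĪ (holes subtracted) = 14 751 250 mm⁴.

I_y ≈ 1.48 × 10⁷ mm⁴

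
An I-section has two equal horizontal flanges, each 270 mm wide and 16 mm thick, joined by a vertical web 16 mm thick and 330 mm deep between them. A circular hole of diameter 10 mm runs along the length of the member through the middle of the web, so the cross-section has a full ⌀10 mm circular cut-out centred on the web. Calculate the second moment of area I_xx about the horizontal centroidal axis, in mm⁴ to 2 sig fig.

Decompose the section into non-overlapping parts with the origin at the bottom-left of its bounding rectangle.
Bottom flange: 270 × 16, A = 4 320 mm², y = 8 mm, Ī = 92 160 mm⁴.
Web: 16 × 330, A = 5 280 mm², y = 181 mm, Ī = 47 916 000 mm⁴.
Top flange: 270 × 16, A = 4 320 mm², y = 354 mm, Ī = 92 160 mm⁴.
Hole (subtracted): ⌀10, A = 78.54 mm², y = 181 mm, Ī = 490.9 mm⁴.
By symmetry the centroid is at mid-height, ȳ = 181 mm.
Transfer each piece to the horizontal centroidal axis using Ī + A·d² with d = y − 181:
  bottom flange: d = -173 mm → contributes +129 385 440 mm⁴
  web: d = 0 mm → contributes +47 916 000 mm⁴
  top flange: d = 173 mm → contributes +129 385 440 mm⁴
  hole: d = 0 mm → contributes −490.9 mm⁴
Total I = 306 686 389 mm⁴.

I_xx ≈ 3.1 × 10⁸ mm⁴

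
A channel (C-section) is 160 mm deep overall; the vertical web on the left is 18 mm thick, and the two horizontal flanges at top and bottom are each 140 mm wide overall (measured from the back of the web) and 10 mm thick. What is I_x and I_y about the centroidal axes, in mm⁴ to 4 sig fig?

Treat the section as a set of non-overlapping primitives; coordinates are from the bounding-box lower-left.
Web: 18 × 160, A = 2 880 mm², y = 80 mm, Ī = 6 144 000 mm⁴.
Top flange (beyond web): 122 × 10, A = 1 220 mm², y = 155 mm, Ī = 10166.7 mm⁴.
Bottom flange (beyond web): 122 × 10, A = 1 220 mm², y = 5 mm, Ī = 10166.7 mm⁴.
By symmetry the centroid is at mid-height, ȳ = 80 mm.
Transfer each piece to the centroidal x-axis using Ī + A·d² with d = y − 80:
  web: d = 0 mm → contributes +6 144 000 mm⁴
  top flange (beyond web): d = 75 mm → contributes +6 872 667 mm⁴
  bottom flange (beyond web): d = -75 mm → contributes +6 872 667 mm⁴
Total I = 19 889 333 mm⁴.
For the y-axis: x̄ = 41.1053 mm.
Repeating about the centroidal y-axis gives I_y = 9 576 594 mm⁴.

I_x ≈ 1.989 × 10⁷ mm⁴, I_y ≈ 9.577 × 10⁶ mm⁴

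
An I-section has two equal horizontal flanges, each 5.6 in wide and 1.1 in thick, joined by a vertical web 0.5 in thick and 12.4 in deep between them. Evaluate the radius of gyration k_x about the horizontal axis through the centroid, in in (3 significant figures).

k_x ≈ 5.89 in

Split into non-overlapping primitives; take the origin at the lower-left of the bounding box.
Bottom flange: 5.6 × 1.1, A = 6.16 in², y = 0.55 in, Ī = 0.62113 in⁴.
Web: 0.5 × 12.4, A = 6.2 in², y = 7.3 in, Ī = 79.443 in⁴.
Top flange: 5.6 × 1.1, A = 6.16 in², y = 14.05 in, Ī = 0.62113 in⁴.
By symmetry the centroid is at mid-height, ȳ = 7.3 in.
Transfer each piece to the horizontal axis through the centroid using Ī + A·d² with d = y − 7.3:
  bottom flange: d = -6.75 in → contributes +281.29 in⁴
  web: d = 0 in → contributes +79.443 in⁴
  top flange: d = 6.75 in → contributes +281.29 in⁴
Total I = 642.01 in⁴.
Radius of gyration: k = √(I/A) = √(642.01 / 18.52) = 5.8878 in.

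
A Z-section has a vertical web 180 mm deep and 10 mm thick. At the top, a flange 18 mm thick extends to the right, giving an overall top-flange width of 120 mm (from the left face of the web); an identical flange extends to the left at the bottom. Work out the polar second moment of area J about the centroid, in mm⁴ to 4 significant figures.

Decompose the section into non-overlapping parts with the origin at the bottom-left of its bounding rectangle.
Web: 10 × 180, A = 1 800 mm², y = 90 mm, Ī = 4 860 000 mm⁴.
Top flange (beyond web): 110 × 18, A = 1 980 mm², y = 171 mm, Ī = 53 460 mm⁴.
Bottom flange (beyond web): 110 × 18, A = 1 980 mm², y = 9 mm, Ī = 53 460 mm⁴.
Centroid: ȳ = ΣA·y / ΣA = 90 mm.
Transfer each piece to the centroidal x-axis using Ī + A·d² with d = y − 90:
  web: d = 0 mm → contributes +4 860 000 mm⁴
  top flange (beyond web): d = 81 mm → contributes +13 044 240 mm⁴
  bottom flange (beyond web): d = -81 mm → contributes +13 044 240 mm⁴
Total I = 30 948 480 mm⁴.
For the y-axis: x̄ = 115 mm.
Repeating about the centroidal y-axis gives I_y = 18 264 000 mm⁴.
Polar second moment: J = I_x + I_y = 49 212 480 mm⁴.

J ≈ 4.921 × 10⁷ mm⁴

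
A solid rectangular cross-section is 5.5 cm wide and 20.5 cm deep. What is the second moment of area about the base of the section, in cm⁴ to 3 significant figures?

The section: 5.5 × 20.5, A = 112.75 cm², y = 10.25 cm, Ī = 3948.6 cm⁴.
Transfer it to the bottom edge using Ī + A·d² with d = y − 0:
  the section: d = 10.25 cm → contributes +15 794 cm⁴
Total I = 15 794 cm⁴.

I_base ≈ 1.58 × 10⁴ cm⁴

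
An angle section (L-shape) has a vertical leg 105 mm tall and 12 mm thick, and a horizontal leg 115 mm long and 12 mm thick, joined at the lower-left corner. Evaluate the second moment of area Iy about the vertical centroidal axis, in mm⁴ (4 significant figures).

Split into non-overlapping primitives; take the origin at the lower-left of the bounding box.
Vertical leg: 12 × 105, A = 1 260 mm², x = 6 mm, Ī = 15 120 mm⁴.
Horizontal leg (remainder): 103 × 12, A = 1 236 mm², x = 63.5 mm, Ī = 1 092 727 mm⁴.
Centroid: x̄ = ΣA·x / ΣA = 34.4736 mm.
Transfer each piece to the vertical centroidal axis using Ī + A·d² with d = x − 34.4736:
  vertical leg: d = -28.4736 mm → contributes +1 036 657 mm⁴
  horizontal leg (remainder): d = 29.0264 mm → contributes +2 134 099 mm⁴
Total I = 3 170 756 mm⁴.

Iy ≈ 3.171 × 10⁶ mm⁴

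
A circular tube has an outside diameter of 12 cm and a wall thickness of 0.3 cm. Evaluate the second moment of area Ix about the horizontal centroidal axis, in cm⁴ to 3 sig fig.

Ix ≈ 189 cm⁴

Decompose the section into non-overlapping parts with the origin at the bottom-left of its bounding rectangle.
Outer circle: ⌀12, A = 113.1 cm², y = 6 cm, Ī = 1017.9 cm⁴.
Bore (subtracted): ⌀11.4, A = 102.07 cm², y = 6 cm, Ī = 829.07 cm⁴.
By symmetry the centroid is at mid-height, ȳ = 6 cm.
All pieces are centred on the horizontal centroidal axis, so I = ΣĪ (holes subtracted) = 188.81 cm⁴.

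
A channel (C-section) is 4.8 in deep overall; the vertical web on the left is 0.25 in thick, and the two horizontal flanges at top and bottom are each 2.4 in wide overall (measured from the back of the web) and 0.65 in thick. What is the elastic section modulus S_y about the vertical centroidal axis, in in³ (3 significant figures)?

S_y ≈ 1.60 in³

Decompose the section into non-overlapping parts with the origin at the bottom-left of its bounding rectangle.
Web: 0.25 × 4.8, A = 1.2 in², x = 0.125 in, Ī = 0.00625 in⁴.
Top flange (beyond web): 2.15 × 0.65, A = 1.3975 in², x = 1.325 in, Ī = 0.53833 in⁴.
Bottom flange (beyond web): 2.15 × 0.65, A = 1.3975 in², x = 1.325 in, Ī = 0.53833 in⁴.
Centroid: x̄ = ΣA·x / ΣA = 0.96455 in.
Transfer each piece to the vertical centroidal axis using Ī + A·d² with d = x − 0.96455:
  web: d = -0.83955 in → contributes +0.85206 in⁴
  top flange (beyond web): d = 0.36045 in → contributes +0.7199 in⁴
  bottom flange (beyond web): d = 0.36045 in → contributes +0.7199 in⁴
Total I = 2.2919 in⁴.
Extreme fibre distance c = 1.4355 in; S = I/c = 1.5966 in³.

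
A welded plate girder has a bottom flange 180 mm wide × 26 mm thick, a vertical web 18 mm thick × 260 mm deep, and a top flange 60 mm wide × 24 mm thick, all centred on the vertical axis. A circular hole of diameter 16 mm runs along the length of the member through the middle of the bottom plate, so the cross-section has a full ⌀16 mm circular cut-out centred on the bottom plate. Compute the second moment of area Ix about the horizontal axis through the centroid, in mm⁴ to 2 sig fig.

Split into non-overlapping primitives; take the origin at the lower-left of the bounding box.
Bottom plate: 180 × 26, A = 4 680 mm², y = 13 mm, Ī = 263 640 mm⁴.
Web plate: 18 × 260, A = 4 680 mm², y = 156 mm, Ī = 26 364 000 mm⁴.
Top plate: 60 × 24, A = 1 440 mm², y = 298 mm, Ī = 69 120 mm⁴.
Hole (subtracted): ⌀16, A = 201.1 mm², y = 13 mm, Ī = 3 217 mm⁴.
Centroid: ȳ = ΣA·y / ΣA = 114.9 mm.
Transfer each piece to the horizontal axis through the centroid using Ī + A·d² with d = y − 114.9:
  bottom plate: d = -101.9 mm → contributes +48 823 685 mm⁴
  web plate: d = 41.14 mm → contributes +34 283 729 mm⁴
  top plate: d = 183.1 mm → contributes +48 365 493 mm⁴
  hole: d = -101.9 mm → contributes −2 089 451 mm⁴
Total I = 129 383 456 mm⁴.

Ix ≈ 1.3 × 10⁸ mm⁴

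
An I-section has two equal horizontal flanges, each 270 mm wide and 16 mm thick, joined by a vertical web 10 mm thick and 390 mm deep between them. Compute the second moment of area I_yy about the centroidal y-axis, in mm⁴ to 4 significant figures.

Decompose the section into non-overlapping parts with the origin at the bottom-left of its bounding rectangle.
Bottom flange: 270 × 16, A = 4 320 mm², x = 135 mm, Ī = 26 244 000 mm⁴.
Web: 10 × 390, A = 3 900 mm², x = 135 mm, Ī = 32 500 mm⁴.
Top flange: 270 × 16, A = 4 320 mm², x = 135 mm, Ī = 26 244 000 mm⁴.
By symmetry the centroid is at mid-width, x̄ = 135 mm.
All pieces are centred on the centroidal y-axis, so I = ΣĪ = 52 520 500 mm⁴.

I_yy ≈ 5.252 × 10⁷ mm⁴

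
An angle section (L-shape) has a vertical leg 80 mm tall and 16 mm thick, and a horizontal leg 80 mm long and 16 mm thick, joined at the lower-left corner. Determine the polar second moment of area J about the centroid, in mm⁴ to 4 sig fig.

Break the section into simple shapes (no overlaps), measuring from the bottom-left corner of the bounding box.
Vertical leg: 16 × 80, A = 1 280 mm², y = 40 mm, Ī = 682 667 mm⁴.
Horizontal leg (remainder): 64 × 16, A = 1 024 mm², y = 8 mm, Ī = 21845.3 mm⁴.
Centroid: ȳ = ΣA·y / ΣA = 25.7778 mm.
Transfer each piece to the centroidal x-axis using Ī + A·d² with d = y − 25.7778:
  vertical leg: d = 14.2222 mm → contributes +941 574 mm⁴
  horizontal leg (remainder): d = -17.7778 mm → contributes +345 480 mm⁴
Total I = 1 287 054 mm⁴.
For the y-axis: x̄ = 25.7778 mm.
Repeating about the centroidal y-axis gives I_y = 1 287 054 mm⁴.
Polar second moment: J = I_x + I_y = 2 574 108 mm⁴.

J ≈ 2.574 × 10⁶ mm⁴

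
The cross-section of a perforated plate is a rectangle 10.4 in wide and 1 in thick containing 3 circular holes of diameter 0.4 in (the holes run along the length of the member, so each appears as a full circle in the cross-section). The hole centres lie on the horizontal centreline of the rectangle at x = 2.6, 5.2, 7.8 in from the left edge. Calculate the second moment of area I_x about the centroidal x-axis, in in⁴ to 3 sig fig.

Treat the section as a set of non-overlapping primitives; coordinates are from the bounding-box lower-left.
Plate: 10.4 × 1, A = 10.4 in², y = 0.5 in, Ī = 0.86667 in⁴.
Hole 1 (subtracted): ⌀0.4, A = 0.12566 in², y = 0.5 in, Ī = 0.0012566 in⁴.
Hole 2 (subtracted): ⌀0.4, A = 0.12566 in², y = 0.5 in, Ī = 0.0012566 in⁴.
Hole 3 (subtracted): ⌀0.4, A = 0.12566 in², y = 0.5 in, Ī = 0.0012566 in⁴.
By symmetry the centroid is at mid-height, ȳ = 0.5 in.
All pieces are centred on the centroidal x-axis, so I = ΣĪ (holes subtracted) = 0.8629 in⁴.

I_x ≈ 0.863 in⁴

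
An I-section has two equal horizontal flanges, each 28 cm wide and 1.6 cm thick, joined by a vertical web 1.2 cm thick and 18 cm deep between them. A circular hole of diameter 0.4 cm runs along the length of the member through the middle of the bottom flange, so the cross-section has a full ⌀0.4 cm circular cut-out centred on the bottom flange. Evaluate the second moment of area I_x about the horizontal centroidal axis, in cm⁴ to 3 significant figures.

I_x ≈ 9200 cm⁴

Decompose the section into non-overlapping parts with the origin at the bottom-left of its bounding rectangle.
Bottom flange: 28 × 1.6, A = 44.8 cm², y = 0.8 cm, Ī = 9.5573 cm⁴.
Web: 1.2 × 18, A = 21.6 cm², y = 10.6 cm, Ī = 583.2 cm⁴.
Top flange: 28 × 1.6, A = 44.8 cm², y = 20.4 cm, Ī = 9.5573 cm⁴.
Hole (subtracted): ⌀0.4, A = 0.12566 cm², y = 0.8 cm, Ī = 0.0012566 cm⁴.
Centroid: ȳ = ΣA·y / ΣA = 10.611 cm.
Transfer each piece to the horizontal centroidal axis using Ī + A·d² with d = y − 10.611:
  bottom flange: d = -9.8111 cm → contributes +4321.9 cm⁴
  web: d = -0.011087 cm → contributes +583.2 cm⁴
  top flange: d = 9.7889 cm → contributes +4302.4 cm⁴
  hole: d = -9.8111 cm → contributes −12.097 cm⁴
Total I = 9195.4 cm⁴.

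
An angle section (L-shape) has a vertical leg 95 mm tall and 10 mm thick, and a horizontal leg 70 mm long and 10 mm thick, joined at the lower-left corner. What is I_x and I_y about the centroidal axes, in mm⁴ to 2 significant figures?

Decompose the section into non-overlapping parts with the origin at the bottom-left of its bounding rectangle.
Vertical leg: 10 × 95, A = 950 mm², y = 47.5 mm, Ī = 714 479 mm⁴.
Horizontal leg (remainder): 60 × 10, A = 600 mm², y = 5 mm, Ī = 5 000 mm⁴.
Centroid: ȳ = ΣA·y / ΣA = 31.05 mm.
Transfer each piece to the centroidal x-axis using Ī + A·d² with d = y − 31.05:
  vertical leg: d = 16.45 mm → contributes +971 602 mm⁴
  horizontal leg (remainder): d = -26.05 mm → contributes +412 111 mm⁴
Total I = 1 383 713 mm⁴.
For the y-axis: x̄ = 18.55 mm.
Repeating about the centroidal y-axis gives I_y = 638 401 mm⁴.

I_x ≈ 1.4 × 10⁶ mm⁴, I_y ≈ 6.4 × 10⁵ mm⁴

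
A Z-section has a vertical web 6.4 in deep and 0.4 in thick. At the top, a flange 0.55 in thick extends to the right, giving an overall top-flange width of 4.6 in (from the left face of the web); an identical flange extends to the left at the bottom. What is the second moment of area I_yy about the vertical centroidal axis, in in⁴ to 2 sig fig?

I_yy ≈ 31 in⁴

Decompose the section into non-overlapping parts with the origin at the bottom-left of its bounding rectangle.
Web: 0.4 × 6.4, A = 2.56 in², x = 4.4 in, Ī = 0.03413 in⁴.
Top flange (beyond web): 4.2 × 0.55, A = 2.31 in², x = 6.7 in, Ī = 3.396 in⁴.
Bottom flange (beyond web): 4.2 × 0.55, A = 2.31 in², x = 2.1 in, Ī = 3.396 in⁴.
Centroid: x̄ = ΣA·x / ΣA = 4.4 in.
Transfer each piece to the vertical centroidal axis using Ī + A·d² with d = x − 4.4:
  web: d = 0 in → contributes +0.03413 in⁴
  top flange (beyond web): d = 2.3 in → contributes +15.62 in⁴
  bottom flange (beyond web): d = -2.3 in → contributes +15.62 in⁴
Total I = 31.27 in⁴.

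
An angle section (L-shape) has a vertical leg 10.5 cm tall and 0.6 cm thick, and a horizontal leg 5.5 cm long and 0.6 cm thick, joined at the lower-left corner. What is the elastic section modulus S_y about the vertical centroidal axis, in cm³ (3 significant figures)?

S_y ≈ 4.91 cm³

Decompose the section into non-overlapping parts with the origin at the bottom-left of its bounding rectangle.
Vertical leg: 0.6 × 10.5, A = 6.3 cm², x = 0.3 cm, Ī = 0.189 cm⁴.
Horizontal leg (remainder): 4.9 × 0.6, A = 2.94 cm², x = 3.05 cm, Ī = 5.8825 cm⁴.
Centroid: x̄ = ΣA·x / ΣA = 1.175 cm.
Transfer each piece to the vertical centroidal axis using Ī + A·d² with d = x − 1.175:
  vertical leg: d = -0.875 cm → contributes +5.0124 cm⁴
  horizontal leg (remainder): d = 1.875 cm → contributes +16.218 cm⁴
Total I = 21.231 cm⁴.
Extreme fibre distance c = 4.325 cm; S = I/c = 4.9089 cm³.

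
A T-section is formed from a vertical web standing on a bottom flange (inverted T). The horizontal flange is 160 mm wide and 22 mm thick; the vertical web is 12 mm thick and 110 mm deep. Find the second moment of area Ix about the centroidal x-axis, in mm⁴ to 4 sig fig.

Split into non-overlapping primitives; take the origin at the lower-left of the bounding box.
Flange: 160 × 22, A = 3 520 mm², y = 11 mm, Ī = 141 973 mm⁴.
Web: 12 × 110, A = 1 320 mm², y = 77 mm, Ī = 1 331 000 mm⁴.
Centroid: ȳ = ΣA·y / ΣA = 29 mm.
Transfer each piece to the centroidal x-axis using Ī + A·d² with d = y − 29:
  flange: d = -18 mm → contributes +1 282 453 mm⁴
  web: d = 48 mm → contributes +4 372 280 mm⁴
Total I = 5 654 733 mm⁴.

Ix ≈ 5.655 × 10⁶ mm⁴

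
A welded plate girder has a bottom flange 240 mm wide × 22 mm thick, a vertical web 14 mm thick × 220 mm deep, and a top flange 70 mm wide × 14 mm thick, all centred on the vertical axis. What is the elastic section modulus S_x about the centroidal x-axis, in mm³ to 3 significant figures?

Split into non-overlapping primitives; take the origin at the lower-left of the bounding box.
Bottom plate: 240 × 22, A = 5 280 mm², y = 11 mm, Ī = 212 960 mm⁴.
Web plate: 14 × 220, A = 3 080 mm², y = 132 mm, Ī = 12 422 667 mm⁴.
Top plate: 70 × 14, A = 980 mm², y = 249 mm, Ī = 16 007 mm⁴.
Centroid: ȳ = ΣA·y / ΣA = 75.874 mm.
Transfer each piece to the centroidal x-axis using Ī + A·d² with d = y − 75.874:
  bottom plate: d = -64.874 mm → contributes +22 434 326 mm⁴
  web plate: d = 56.126 mm → contributes +22 125 177 mm⁴
  top plate: d = 173.13 mm → contributes +29 389 281 mm⁴
Total I = 73 948 784 mm⁴.
Extreme fibre distance c = 180.13 mm; S = I/c = 410 538 mm³.

S_x ≈ 4.11 × 10⁵ mm³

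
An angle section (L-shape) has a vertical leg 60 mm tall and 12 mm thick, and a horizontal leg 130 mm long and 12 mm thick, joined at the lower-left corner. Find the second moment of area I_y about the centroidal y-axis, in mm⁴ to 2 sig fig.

Treat the section as a set of non-overlapping primitives; coordinates are from the bounding-box lower-left.
Vertical leg: 12 × 60, A = 720 mm², x = 6 mm, Ī = 8 640 mm⁴.
Horizontal leg (remainder): 118 × 12, A = 1 416 mm², x = 71 mm, Ī = 1 643 032 mm⁴.
Centroid: x̄ = ΣA·x / ΣA = 49.09 mm.
Transfer each piece to the centroidal y-axis using Ī + A·d² with d = x − 49.09:
  vertical leg: d = -43.09 mm → contributes +1 345 492 mm⁴
  horizontal leg (remainder): d = 21.91 mm → contributes +2 322 787 mm⁴
Total I = 3 668 279 mm⁴.

I_y ≈ 3.7 × 10⁶ mm⁴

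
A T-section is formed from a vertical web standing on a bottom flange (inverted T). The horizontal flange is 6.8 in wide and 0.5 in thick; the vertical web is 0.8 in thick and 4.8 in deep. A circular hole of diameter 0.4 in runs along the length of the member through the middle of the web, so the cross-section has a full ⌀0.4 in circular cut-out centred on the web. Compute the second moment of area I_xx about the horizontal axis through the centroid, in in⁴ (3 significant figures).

Split into non-overlapping primitives; take the origin at the lower-left of the bounding box.
Flange: 6.8 × 0.5, A = 3.4 in², y = 0.25 in, Ī = 0.070833 in⁴.
Web: 0.8 × 4.8, A = 3.84 in², y = 2.9 in, Ī = 7.3728 in⁴.
Hole (subtracted): ⌀0.4, A = 0.12566 in², y = 2.9 in, Ī = 0.0012566 in⁴.
Centroid: ȳ = ΣA·y / ΣA = 1.6335 in.
Transfer each piece to the horizontal axis through the centroid using Ī + A·d² with d = y − 1.6335:
  flange: d = -1.3835 in → contributes +6.5791 in⁴
  web: d = 1.2665 in → contributes +13.532 in⁴
  hole: d = 1.2665 in → contributes −0.20281 in⁴
Total I = 19.908 in⁴.

I_xx ≈ 19.9 in⁴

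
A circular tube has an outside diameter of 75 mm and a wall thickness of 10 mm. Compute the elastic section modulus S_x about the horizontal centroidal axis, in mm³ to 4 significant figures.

S_x ≈ 2.944 × 10⁴ mm³

Break the section into simple shapes (no overlaps), measuring from the bottom-left corner of the bounding box.
Outer circle: ⌀75, A = 4417.86 mm², y = 37.5 mm, Ī = 1 553 156 mm⁴.
Bore (subtracted): ⌀55, A = 2375.83 mm², y = 37.5 mm, Ī = 449 180 mm⁴.
By symmetry the centroid is at mid-height, ȳ = 37.5 mm.
All pieces are centred on the horizontal centroidal axis, so I = ΣĪ (holes subtracted) = 1 103 975 mm⁴.
Extreme fibre distance c = 37.5 mm; S = I/c = 29439.3 mm³.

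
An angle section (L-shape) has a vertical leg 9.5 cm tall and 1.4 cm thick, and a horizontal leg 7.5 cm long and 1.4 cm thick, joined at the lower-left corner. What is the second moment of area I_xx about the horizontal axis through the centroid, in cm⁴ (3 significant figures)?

Break the section into simple shapes (no overlaps), measuring from the bottom-left corner of the bounding box.
Vertical leg: 1.4 × 9.5, A = 13.3 cm², y = 4.75 cm, Ī = 100.03 cm⁴.
Horizontal leg (remainder): 6.1 × 1.4, A = 8.54 cm², y = 0.7 cm, Ī = 1.3949 cm⁴.
Centroid: ȳ = ΣA·y / ΣA = 3.1663 cm.
Transfer each piece to the horizontal axis through the centroid using Ī + A·d² with d = y − 3.1663:
  vertical leg: d = 1.5837 cm → contributes +133.38 cm⁴
  horizontal leg (remainder): d = -2.4663 cm → contributes +53.343 cm⁴
Total I = 186.73 cm⁴.

I_xx ≈ 187 cm⁴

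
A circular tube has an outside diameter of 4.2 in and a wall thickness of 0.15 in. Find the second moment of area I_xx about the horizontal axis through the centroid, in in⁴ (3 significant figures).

Treat the section as a set of non-overlapping primitives; coordinates are from the bounding-box lower-left.
Outer circle: ⌀4.2, A = 13.854 in², y = 2.1 in, Ī = 15.275 in⁴.
Bore (subtracted): ⌀3.9, A = 11.946 in², y = 2.1 in, Ī = 11.356 in⁴.
By symmetry the centroid is at mid-height, ȳ = 2.1 in.
All pieces are centred on the horizontal axis through the centroid, so I = ΣĪ (holes subtracted) = 3.9184 in⁴.

I_xx ≈ 3.92 in⁴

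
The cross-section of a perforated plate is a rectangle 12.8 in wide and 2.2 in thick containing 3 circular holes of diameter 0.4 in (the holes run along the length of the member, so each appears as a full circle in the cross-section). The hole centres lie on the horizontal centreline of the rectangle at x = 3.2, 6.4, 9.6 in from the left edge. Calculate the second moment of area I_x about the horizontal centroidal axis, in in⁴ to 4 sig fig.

I_x ≈ 11.35 in⁴

Treat the section as a set of non-overlapping primitives; coordinates are from the bounding-box lower-left.
Plate: 12.8 × 2.2, A = 28.16 in², y = 1.1 in, Ī = 11.3579 in⁴.
Hole 1 (subtracted): ⌀0.4, A = 0.125664 in², y = 1.1 in, Ī = 0.00125664 in⁴.
Hole 2 (subtracted): ⌀0.4, A = 0.125664 in², y = 1.1 in, Ī = 0.00125664 in⁴.
Hole 3 (subtracted): ⌀0.4, A = 0.125664 in², y = 1.1 in, Ī = 0.00125664 in⁴.
By symmetry the centroid is at mid-height, ȳ = 1.1 in.
All pieces are centred on the horizontal centroidal axis, so I = ΣĪ (holes subtracted) = 11.3541 in⁴.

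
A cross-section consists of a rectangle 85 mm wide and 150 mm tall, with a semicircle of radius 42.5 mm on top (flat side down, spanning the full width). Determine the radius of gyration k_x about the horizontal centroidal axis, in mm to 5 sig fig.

k_x ≈ 53.343 mm

Split into non-overlapping primitives; take the origin at the lower-left of the bounding box.
Rectangular body: 85 × 150, A = 12 750 mm², y = 75 mm, Ī = 23 906 250 mm⁴.
Semicircular cap: semicircle r = 42.5, A = 2837.251 mm², y = 168.0376 mm, Ī = 358086.4 mm⁴.
Centroid: ȳ = ΣA·y / ΣA = 91.93505 mm.
Transfer each piece to the horizontal centroidal axis using Ī + A·d² with d = y − 91.93505:
  rectangular body: d = -16.93505 mm → contributes +27 562 899 mm⁴
  semicircular cap: d = 76.10251 mm → contributes +16 790 285 mm⁴
Total I = 44 353 184 mm⁴.
Radius of gyration: k = √(I/A) = √(44 353 184 / 15587.25) = 53.34302 mm.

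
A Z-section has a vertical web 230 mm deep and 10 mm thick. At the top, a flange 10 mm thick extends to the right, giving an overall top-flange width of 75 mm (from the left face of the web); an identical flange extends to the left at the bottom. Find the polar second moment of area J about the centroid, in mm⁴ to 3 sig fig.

J ≈ 2.82 × 10⁷ mm⁴

Break the section into simple shapes (no overlaps), measuring from the bottom-left corner of the bounding box.
Web: 10 × 230, A = 2 300 mm², y = 115 mm, Ī = 10 139 167 mm⁴.
Top flange (beyond web): 65 × 10, A = 650 mm², y = 225 mm, Ī = 5416.7 mm⁴.
Bottom flange (beyond web): 65 × 10, A = 650 mm², y = 5 mm, Ī = 5416.7 mm⁴.
Centroid: ȳ = ΣA·y / ΣA = 115 mm.
Transfer each piece to the centroidal x-axis using Ī + A·d² with d = y − 115:
  web: d = 0 mm → contributes +10 139 167 mm⁴
  top flange (beyond web): d = 110 mm → contributes +7 870 417 mm⁴
  bottom flange (beyond web): d = -110 mm → contributes +7 870 417 mm⁴
Total I = 25 880 000 mm⁴.
For the y-axis: x̄ = 70 mm.
Repeating about the centroidal y-axis gives I_y = 2 305 000 mm⁴.
Polar second moment: J = I_x + I_y = 28 185 000 mm⁴.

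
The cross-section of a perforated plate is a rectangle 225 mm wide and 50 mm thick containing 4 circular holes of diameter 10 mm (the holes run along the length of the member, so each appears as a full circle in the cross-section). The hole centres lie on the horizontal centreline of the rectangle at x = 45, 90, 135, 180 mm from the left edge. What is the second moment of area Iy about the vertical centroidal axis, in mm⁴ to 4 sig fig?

Iy ≈ 4.666 × 10⁷ mm⁴

Split into non-overlapping primitives; take the origin at the lower-left of the bounding box.
Plate: 225 × 50, A = 11 250 mm², x = 112.5 mm, Ī = 47 460 938 mm⁴.
Hole 1 (subtracted): ⌀10, A = 78.5398 mm², x = 45 mm, Ī = 490.874 mm⁴.
Hole 2 (subtracted): ⌀10, A = 78.5398 mm², x = 90 mm, Ī = 490.874 mm⁴.
Hole 3 (subtracted): ⌀10, A = 78.5398 mm², x = 135 mm, Ī = 490.874 mm⁴.
Hole 4 (subtracted): ⌀10, A = 78.5398 mm², x = 180 mm, Ī = 490.874 mm⁴.
By symmetry the centroid is at mid-width, x̄ = 112.5 mm.
Transfer each piece to the vertical centroidal axis using Ī + A·d² with d = x − 112.5:
  plate: d = 0 mm → contributes +47 460 938 mm⁴
  hole 1: d = -67.5 mm → contributes −358 338 mm⁴
  hole 2: d = -22.5 mm → contributes −40251.7 mm⁴
  hole 3: d = 22.5 mm → contributes −40251.7 mm⁴
  hole 4: d = 67.5 mm → contributes −358 338 mm⁴
Total I = 46 663 758 mm⁴.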